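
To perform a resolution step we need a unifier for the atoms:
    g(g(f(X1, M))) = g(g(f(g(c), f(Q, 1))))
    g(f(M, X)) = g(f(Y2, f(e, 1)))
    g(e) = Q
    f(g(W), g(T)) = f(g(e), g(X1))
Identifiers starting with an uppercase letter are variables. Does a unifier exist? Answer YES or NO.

Decompose g/1: g(f(X1, M)) = g(f(g(c), f(Q, 1))).
Decompose g/1: f(X1, M) = f(g(c), f(Q, 1)).
Decompose f/2: X1 = g(c),  M = f(Q, 1).
Bind X1 := g(c); substituting into the one remaining equation that mentions X1 gives: f(g(W), g(T)) = f(g(e), g(g(c))).
Bind M := f(Q, 1); substituting into the one remaining equation that mentions M gives: g(f(f(Q, 1), X)) = g(f(Y2, f(e, 1))).
Decompose g/1: f(f(Q, 1), X) = f(Y2, f(e, 1)).
Decompose f/2: f(Q, 1) = Y2,  X = f(e, 1).
Bind Y2 := f(Q, 1); no other remaining equation mentions Y2.
Bind X := f(e, 1); no other remaining equation mentions X.
Bind Q := g(e); no other remaining equation mentions Q. Substituting into the earlier bindings gives M := f(g(e), 1), Y2 := f(g(e), 1).
Decompose f/2: g(W) = g(e),  g(T) = g(g(c)).
Decompose g/1: W = e.
Bind W := e; no other remaining equation mentions W.
Decompose g/1: T = g(c).
Bind T := g(c).
No equations remain and no clash or occurs-check failure arose, so a unifier exists.

YES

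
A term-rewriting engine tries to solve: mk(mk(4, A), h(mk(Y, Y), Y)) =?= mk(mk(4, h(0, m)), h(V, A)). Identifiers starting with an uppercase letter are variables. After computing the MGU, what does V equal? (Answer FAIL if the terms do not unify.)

Decompose mk/2: mk(4, A) =?= mk(4, h(0, m)),  h(mk(Y, Y), Y) =?= h(V, A).
Decompose mk/2: 4 =?= 4,  A =?= h(0, m).
Delete trivial equation 4 =?= 4.
Bind A := h(0, m); substituting into the remaining equation gives: h(mk(Y, Y), Y) =?= h(V, h(0, m)).
Decompose h/2: mk(Y, Y) =?= V,  Y =?= h(0, m).
Bind V := mk(Y, Y); no other remaining equation mentions V.
Bind Y := h(0, m). Substituting into the earlier binding gives V := mk(h(0, m), h(0, m)).
MGU = { A ↦ h(0, m), V ↦ mk(h(0, m), h(0, m)), Y ↦ h(0, m) }, so V ↦ mk(h(0, m), h(0, m)).

mk(h(0, m), h(0, m))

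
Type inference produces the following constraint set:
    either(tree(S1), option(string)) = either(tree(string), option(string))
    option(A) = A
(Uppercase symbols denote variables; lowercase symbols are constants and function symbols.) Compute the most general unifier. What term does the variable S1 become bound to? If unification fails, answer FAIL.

Decompose either/2: tree(S1) = tree(string),  option(string) = option(string).
Decompose tree/1: S1 = string.
Bind S1 := string; no other remaining equation mentions S1.
Delete trivial equation option(string) = option(string).
Occurs check fails: A occurs in option(A); the equation A = option(A) has no finite solution.

FAIL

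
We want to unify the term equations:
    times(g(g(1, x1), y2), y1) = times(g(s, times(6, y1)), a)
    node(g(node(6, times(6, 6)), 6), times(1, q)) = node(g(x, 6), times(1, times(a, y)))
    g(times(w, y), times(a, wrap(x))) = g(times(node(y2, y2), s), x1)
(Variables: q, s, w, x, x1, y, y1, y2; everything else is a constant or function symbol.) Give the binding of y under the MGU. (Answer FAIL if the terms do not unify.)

Decompose times/2: g(g(1, x1), y2) = g(s, times(6, y1)),  y1 = a.
Decompose g/2: g(1, x1) = s,  y2 = times(6, y1).
Bind s := g(1, x1); substituting into the one remaining equation that mentions s gives: g(times(w, y), times(a, wrap(x))) = g(times(node(y2, y2), g(1, x1)), x1).
Bind y2 := times(6, y1); substituting into the one remaining equation that mentions y2 gives: g(times(w, y), times(a, wrap(x))) = g(times(node(times(6, y1), times(6, y1)), g(1, x1)), x1).
Bind y1 := a; substituting into the one remaining equation that mentions y1 gives: g(times(w, y), times(a, wrap(x))) = g(times(node(times(6, a), times(6, a)), g(1, x1)), x1). Substituting into the earlier binding gives y2 := times(6, a).
Decompose node/2: g(node(6, times(6, 6)), 6) = g(x, 6),  times(1, q) = times(1, times(a, y)).
Decompose g/2: node(6, times(6, 6)) = x,  6 = 6.
Bind x := node(6, times(6, 6)); substituting into the one remaining equation that mentions x gives: g(times(w, y), times(a, wrap(node(6, times(6, 6))))) = g(times(node(times(6, a), times(6, a)), g(1, x1)), x1).
Delete trivial equation 6 = 6.
Decompose times/2: 1 = 1,  q = times(a, y).
Delete trivial equation 1 = 1.
Bind q := times(a, y); no other remaining equation mentions q.
Decompose g/2: times(w, y) = times(node(times(6, a), times(6, a)), g(1, x1)),  times(a, wrap(node(6, times(6, 6)))) = x1.
Decompose times/2: w = node(times(6, a), times(6, a)),  y = g(1, x1).
Bind w := node(times(6, a), times(6, a)); no other remaining equation mentions w.
Bind y := g(1, x1); no other remaining equation mentions y. Substituting into the earlier binding gives q := times(a, g(1, x1)).
Bind x1 := times(a, wrap(node(6, times(6, 6)))). Substituting into the earlier bindings gives s := g(1, times(a, wrap(node(6, times(6, 6))))), q := times(a, g(1, times(a, wrap(node(6, times(6, 6)))))), y := g(1, times(a, wrap(node(6, times(6, 6))))).
MGU = { s := g(1, times(a, wrap(node(6, times(6, 6))))), y2 := times(6, a), y1 := a, x := node(6, times(6, 6)), q := times(a, g(1, times(a, wrap(node(6, times(6, 6)))))), w := node(times(6, a), times(6, a)), y := g(1, times(a, wrap(node(6, times(6, 6))))), x1 := times(a, wrap(node(6, times(6, 6)))) }, so y := g(1, times(a, wrap(node(6, times(6, 6))))).

g(1, times(a, wrap(node(6, times(6, 6)))))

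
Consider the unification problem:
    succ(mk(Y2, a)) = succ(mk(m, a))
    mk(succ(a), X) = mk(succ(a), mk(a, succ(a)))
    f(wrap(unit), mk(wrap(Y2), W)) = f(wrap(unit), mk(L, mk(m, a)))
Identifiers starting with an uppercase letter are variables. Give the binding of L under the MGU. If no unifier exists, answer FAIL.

wrap(m)

Decompose succ/1: mk(Y2, a) = mk(m, a).
Decompose mk/2: Y2 = m,  a = a.
Bind Y2 := m; substituting into the one remaining equation that mentions Y2 gives: f(wrap(unit), mk(wrap(m), W)) = f(wrap(unit), mk(L, mk(m, a))).
Delete trivial equation a = a.
Decompose mk/2: succ(a) = succ(a),  X = mk(a, succ(a)).
Delete trivial equation succ(a) = succ(a).
Bind X := mk(a, succ(a)); no other remaining equation mentions X.
Decompose f/2: wrap(unit) = wrap(unit),  mk(wrap(m), W) = mk(L, mk(m, a)).
Delete trivial equation wrap(unit) = wrap(unit).
Decompose mk/2: wrap(m) = L,  W = mk(m, a).
Bind L := wrap(m); no other remaining equation mentions L.
Bind W := mk(m, a).
MGU = { Y2 -> m, X -> mk(a, succ(a)), L -> wrap(m), W -> mk(m, a) }, so L -> wrap(m).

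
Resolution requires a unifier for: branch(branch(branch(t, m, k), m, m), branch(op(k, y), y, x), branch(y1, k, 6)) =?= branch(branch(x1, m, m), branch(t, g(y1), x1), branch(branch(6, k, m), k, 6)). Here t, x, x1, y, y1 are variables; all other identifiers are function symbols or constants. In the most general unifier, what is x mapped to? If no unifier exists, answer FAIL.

branch(op(k, g(branch(6, k, m))), m, k)

Decompose branch/3: branch(branch(t, m, k), m, m) =?= branch(x1, m, m),  branch(op(k, y), y, x) =?= branch(t, g(y1), x1),  branch(y1, k, 6) =?= branch(branch(6, k, m), k, 6).
Decompose branch/3: branch(t, m, k) =?= x1,  m =?= m,  m =?= m.
Bind x1 := branch(t, m, k); substituting into the one remaining equation that mentions x1 gives: branch(op(k, y), y, x) =?= branch(t, g(y1), branch(t, m, k)).
Delete trivial equation m =?= m.
Delete trivial equation m =?= m.
Decompose branch/3: op(k, y) =?= t,  y =?= g(y1),  x =?= branch(t, m, k).
Bind t := op(k, y); substituting into the one remaining equation that mentions t gives: x =?= branch(op(k, y), m, k). Substituting into the earlier binding gives x1 := branch(op(k, y), m, k).
Bind y := g(y1); substituting into the one remaining equation that mentions y gives: x =?= branch(op(k, g(y1)), m, k). Substituting into the earlier bindings gives x1 := branch(op(k, g(y1)), m, k), t := op(k, g(y1)).
Bind x := branch(op(k, g(y1)), m, k); no other remaining equation mentions x.
Decompose branch/3: y1 =?= branch(6, k, m),  k =?= k,  6 =?= 6.
Bind y1 := branch(6, k, m); no other remaining equation mentions y1. Substituting into the earlier bindings gives x1 := branch(op(k, g(branch(6, k, m))), m, k), t := op(k, g(branch(6, k, m))), y := g(branch(6, k, m)), x := branch(op(k, g(branch(6, k, m))), m, k).
Delete trivial equation k =?= k.
Delete trivial equation 6 =?= 6.
MGU = { x1 := branch(op(k, g(branch(6, k, m))), m, k), t := op(k, g(branch(6, k, m))), y := g(branch(6, k, m)), x := branch(op(k, g(branch(6, k, m))), m, k), y1 := branch(6, k, m) }, so x := branch(op(k, g(branch(6, k, m))), m, k).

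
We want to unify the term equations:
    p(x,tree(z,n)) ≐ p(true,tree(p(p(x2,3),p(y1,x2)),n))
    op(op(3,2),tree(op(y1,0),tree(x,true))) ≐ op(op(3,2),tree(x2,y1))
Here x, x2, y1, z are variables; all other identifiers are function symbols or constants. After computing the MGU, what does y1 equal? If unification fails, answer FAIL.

Decompose p/2: x ≐ true,  tree(z,n) ≐ tree(p(p(x2,3),p(y1,x2)),n).
Bind x := true; substituting into the one remaining equation that mentions x gives: op(op(3,2),tree(op(y1,0),tree(true,true))) ≐ op(op(3,2),tree(x2,y1)).
Decompose tree/2: z ≐ p(p(x2,3),p(y1,x2)),  n ≐ n.
Bind z := p(p(x2,3),p(y1,x2)); no other remaining equation mentions z.
Delete trivial equation n ≐ n.
Decompose op/2: op(3,2) ≐ op(3,2),  tree(op(y1,0),tree(true,true)) ≐ tree(x2,y1).
Delete trivial equation op(3,2) ≐ op(3,2).
Decompose tree/2: op(y1,0) ≐ x2,  tree(true,true) ≐ y1.
Bind x2 := op(y1,0); no other remaining equation mentions x2. Substituting into the earlier binding gives z := p(p(op(y1,0),3),p(y1,op(y1,0))).
Bind y1 := tree(true,true). Substituting into the earlier bindings gives z := p(p(op(tree(true,true),0),3),p(tree(true,true),op(tree(true,true),0))), x2 := op(tree(true,true),0).
MGU = { x ↦ true, z ↦ p(p(op(tree(true,true),0),3),p(tree(true,true),op(tree(true,true),0))), x2 ↦ op(tree(true,true),0), y1 ↦ tree(true,true) }, so y1 ↦ tree(true,true).

tree(true,true)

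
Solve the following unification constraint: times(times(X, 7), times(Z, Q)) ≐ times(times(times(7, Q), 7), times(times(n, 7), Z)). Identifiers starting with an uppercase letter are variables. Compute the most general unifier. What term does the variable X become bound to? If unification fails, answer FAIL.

Decompose times/2: times(X, 7) ≐ times(times(7, Q), 7),  times(Z, Q) ≐ times(times(n, 7), Z).
Decompose times/2: X ≐ times(7, Q),  7 ≐ 7.
Bind X := times(7, Q); no other remaining equation mentions X.
Delete trivial equation 7 ≐ 7.
Decompose times/2: Z ≐ times(n, 7),  Q ≐ Z.
Bind Z := times(n, 7); substituting into the remaining equation gives: Q ≐ times(n, 7).
Bind Q := times(n, 7). Substituting into the earlier binding gives X := times(7, times(n, 7)).
MGU = { X ↦ times(7, times(n, 7)), Z ↦ times(n, 7), Q ↦ times(n, 7) }, so X ↦ times(7, times(n, 7)).

times(7, times(n, 7))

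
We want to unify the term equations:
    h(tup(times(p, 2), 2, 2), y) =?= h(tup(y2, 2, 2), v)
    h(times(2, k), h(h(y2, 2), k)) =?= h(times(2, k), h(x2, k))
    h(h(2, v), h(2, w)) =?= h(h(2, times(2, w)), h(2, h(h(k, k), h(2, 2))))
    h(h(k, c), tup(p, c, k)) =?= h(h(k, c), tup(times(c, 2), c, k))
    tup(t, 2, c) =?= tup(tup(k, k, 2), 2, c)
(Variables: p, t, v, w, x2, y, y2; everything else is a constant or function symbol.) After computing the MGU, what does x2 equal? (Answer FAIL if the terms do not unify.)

Decompose h/2: tup(times(p, 2), 2, 2) =?= tup(y2, 2, 2),  y =?= v.
Decompose tup/3: times(p, 2) =?= y2,  2 =?= 2,  2 =?= 2.
Bind y2 := times(p, 2); substituting into the one remaining equation that mentions y2 gives: h(times(2, k), h(h(times(p, 2), 2), k)) =?= h(times(2, k), h(x2, k)).
Delete trivial equation 2 =?= 2.
Delete trivial equation 2 =?= 2.
Bind y := v; no other remaining equation mentions y.
Decompose h/2: times(2, k) =?= times(2, k),  h(h(times(p, 2), 2), k) =?= h(x2, k).
Delete trivial equation times(2, k) =?= times(2, k).
Decompose h/2: h(times(p, 2), 2) =?= x2,  k =?= k.
Bind x2 := h(times(p, 2), 2); no other remaining equation mentions x2.
Delete trivial equation k =?= k.
Decompose h/2: h(2, v) =?= h(2, times(2, w)),  h(2, w) =?= h(2, h(h(k, k), h(2, 2))).
Decompose h/2: 2 =?= 2,  v =?= times(2, w).
Delete trivial equation 2 =?= 2.
Bind v := times(2, w); no other remaining equation mentions v. Substituting into the earlier binding gives y := times(2, w).
Decompose h/2: 2 =?= 2,  w =?= h(h(k, k), h(2, 2)).
Delete trivial equation 2 =?= 2.
Bind w := h(h(k, k), h(2, 2)); no other remaining equation mentions w. Substituting into the earlier bindings gives y := times(2, h(h(k, k), h(2, 2))), v := times(2, h(h(k, k), h(2, 2))).
Decompose h/2: h(k, c) =?= h(k, c),  tup(p, c, k) =?= tup(times(c, 2), c, k).
Delete trivial equation h(k, c) =?= h(k, c).
Decompose tup/3: p =?= times(c, 2),  c =?= c,  k =?= k.
Bind p := times(c, 2); no other remaining equation mentions p. Substituting into the earlier bindings gives y2 := times(times(c, 2), 2), x2 := h(times(times(c, 2), 2), 2).
Delete trivial equation c =?= c.
Delete trivial equation k =?= k.
Decompose tup/3: t =?= tup(k, k, 2),  2 =?= 2,  c =?= c.
Bind t := tup(k, k, 2); no other remaining equation mentions t.
Delete trivial equation 2 =?= 2.
Delete trivial equation c =?= c.
MGU = { y2 ↦ times(times(c, 2), 2), y ↦ times(2, h(h(k, k), h(2, 2))), x2 ↦ h(times(times(c, 2), 2), 2), v ↦ times(2, h(h(k, k), h(2, 2))), w ↦ h(h(k, k), h(2, 2)), p ↦ times(c, 2), t ↦ tup(k, k, 2) }, so x2 ↦ h(times(times(c, 2), 2), 2).

h(times(times(c, 2), 2), 2)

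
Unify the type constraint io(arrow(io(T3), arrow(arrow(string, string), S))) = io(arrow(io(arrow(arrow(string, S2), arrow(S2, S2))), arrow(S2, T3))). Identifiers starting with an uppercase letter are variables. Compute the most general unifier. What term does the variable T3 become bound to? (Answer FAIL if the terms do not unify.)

arrow(arrow(string, arrow(string, string)), arrow(arrow(string, string), arrow(string, string)))

Decompose io/1: arrow(io(T3), arrow(arrow(string, string), S)) = arrow(io(arrow(arrow(string, S2), arrow(S2, S2))), arrow(S2, T3)).
Decompose arrow/2: io(T3) = io(arrow(arrow(string, S2), arrow(S2, S2))),  arrow(arrow(string, string), S) = arrow(S2, T3).
Decompose io/1: T3 = arrow(arrow(string, S2), arrow(S2, S2)).
Bind T3 := arrow(arrow(string, S2), arrow(S2, S2)); substituting into the remaining equation gives: arrow(arrow(string, string), S) = arrow(S2, arrow(arrow(string, S2), arrow(S2, S2))).
Decompose arrow/2: arrow(string, string) = S2,  S = arrow(arrow(string, S2), arrow(S2, S2)).
Bind S2 := arrow(string, string); substituting into the remaining equation gives: S = arrow(arrow(string, arrow(string, string)), arrow(arrow(string, string), arrow(string, string))). Substituting into the earlier binding gives T3 := arrow(arrow(string, arrow(string, string)), arrow(arrow(string, string), arrow(string, string))).
Bind S := arrow(arrow(string, arrow(string, string)), arrow(arrow(string, string), arrow(string, string))).
MGU = { T3 := arrow(arrow(string, arrow(string, string)), arrow(arrow(string, string), arrow(string, string))), S2 := arrow(string, string), S := arrow(arrow(string, arrow(string, string)), arrow(arrow(string, string), arrow(string, string))) }, so T3 := arrow(arrow(string, arrow(string, string)), arrow(arrow(string, string), arrow(string, string))).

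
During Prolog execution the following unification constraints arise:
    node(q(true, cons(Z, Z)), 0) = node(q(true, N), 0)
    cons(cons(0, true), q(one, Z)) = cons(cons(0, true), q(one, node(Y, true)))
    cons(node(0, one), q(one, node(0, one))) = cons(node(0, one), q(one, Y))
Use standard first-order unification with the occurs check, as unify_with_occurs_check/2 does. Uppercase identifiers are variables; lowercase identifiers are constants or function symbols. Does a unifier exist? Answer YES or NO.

YES

Decompose node/2: q(true, cons(Z, Z)) = q(true, N),  0 = 0.
Decompose q/2: true = true,  cons(Z, Z) = N.
Delete trivial equation true = true.
Bind N := cons(Z, Z); no other remaining equation mentions N.
Delete trivial equation 0 = 0.
Decompose cons/2: cons(0, true) = cons(0, true),  q(one, Z) = q(one, node(Y, true)).
Delete trivial equation cons(0, true) = cons(0, true).
Decompose q/2: one = one,  Z = node(Y, true).
Delete trivial equation one = one.
Bind Z := node(Y, true); no other remaining equation mentions Z. Substituting into the earlier binding gives N := cons(node(Y, true), node(Y, true)).
Decompose cons/2: node(0, one) = node(0, one),  q(one, node(0, one)) = q(one, Y).
Delete trivial equation node(0, one) = node(0, one).
Decompose q/2: one = one,  node(0, one) = Y.
Delete trivial equation one = one.
Bind Y := node(0, one). Substituting into the earlier bindings gives N := cons(node(node(0, one), true), node(node(0, one), true)), Z := node(node(0, one), true).
No equations remain and no clash or occurs-check failure arose, so a unifier exists.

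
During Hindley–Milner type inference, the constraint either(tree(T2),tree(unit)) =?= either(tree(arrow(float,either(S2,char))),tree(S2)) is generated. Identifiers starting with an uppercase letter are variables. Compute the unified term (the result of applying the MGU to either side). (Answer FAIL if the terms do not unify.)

Decompose either/2: tree(T2) =?= tree(arrow(float,either(S2,char))),  tree(unit) =?= tree(S2).
Decompose tree/1: T2 =?= arrow(float,either(S2,char)).
Bind T2 := arrow(float,either(S2,char)); no other remaining equation mentions T2.
Decompose tree/1: unit =?= S2.
Bind S2 := unit. Substituting into the earlier binding gives T2 := arrow(float,either(unit,char)).
Applying the MGU to either side gives either(tree(arrow(float,either(unit,char))),tree(unit)).

either(tree(arrow(float,either(unit,char))),tree(unit))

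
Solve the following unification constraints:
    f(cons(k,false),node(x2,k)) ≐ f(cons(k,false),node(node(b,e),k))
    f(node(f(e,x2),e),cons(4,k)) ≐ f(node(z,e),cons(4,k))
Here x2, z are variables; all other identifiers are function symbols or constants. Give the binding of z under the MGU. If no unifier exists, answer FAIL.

f(e,node(b,e))

Decompose f/2: cons(k,false) ≐ cons(k,false),  node(x2,k) ≐ node(node(b,e),k).
Delete trivial equation cons(k,false) ≐ cons(k,false).
Decompose node/2: x2 ≐ node(b,e),  k ≐ k.
Bind x2 := node(b,e); substituting into the one remaining equation that mentions x2 gives: f(node(f(e,node(b,e)),e),cons(4,k)) ≐ f(node(z,e),cons(4,k)).
Delete trivial equation k ≐ k.
Decompose f/2: node(f(e,node(b,e)),e) ≐ node(z,e),  cons(4,k) ≐ cons(4,k).
Decompose node/2: f(e,node(b,e)) ≐ z,  e ≐ e.
Bind z := f(e,node(b,e)); no other remaining equation mentions z.
Delete trivial equation e ≐ e.
Delete trivial equation cons(4,k) ≐ cons(4,k).
MGU = { x2 ↦ node(b,e), z ↦ f(e,node(b,e)) }, so z ↦ f(e,node(b,e)).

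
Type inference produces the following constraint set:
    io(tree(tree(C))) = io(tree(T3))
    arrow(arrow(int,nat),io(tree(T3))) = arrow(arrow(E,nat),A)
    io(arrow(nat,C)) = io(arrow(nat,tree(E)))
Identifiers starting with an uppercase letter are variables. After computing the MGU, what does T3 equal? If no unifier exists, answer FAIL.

tree(tree(int))

Decompose io/1: tree(tree(C)) = tree(T3).
Decompose tree/1: tree(C) = T3.
Bind T3 := tree(C); substituting into the one remaining equation that mentions T3 gives: arrow(arrow(int,nat),io(tree(tree(C)))) = arrow(arrow(E,nat),A).
Decompose arrow/2: arrow(int,nat) = arrow(E,nat),  io(tree(tree(C))) = A.
Decompose arrow/2: int = E,  nat = nat.
Bind E := int; substituting into the one remaining equation that mentions E gives: io(arrow(nat,C)) = io(arrow(nat,tree(int))).
Delete trivial equation nat = nat.
Bind A := io(tree(tree(C))); no other remaining equation mentions A.
Decompose io/1: arrow(nat,C) = arrow(nat,tree(int)).
Decompose arrow/2: nat = nat,  C = tree(int).
Delete trivial equation nat = nat.
Bind C := tree(int). Substituting into the earlier bindings gives T3 := tree(tree(int)), A := io(tree(tree(tree(int)))).
MGU = { T3 := tree(tree(int)), E := int, A := io(tree(tree(tree(int)))), C := tree(int) }, so T3 := tree(tree(int)).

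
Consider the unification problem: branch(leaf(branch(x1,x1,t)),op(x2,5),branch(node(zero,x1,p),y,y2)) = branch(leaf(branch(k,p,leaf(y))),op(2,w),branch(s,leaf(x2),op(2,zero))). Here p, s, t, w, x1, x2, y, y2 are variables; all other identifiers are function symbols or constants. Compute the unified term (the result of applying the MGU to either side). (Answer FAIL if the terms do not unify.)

Decompose branch/3: leaf(branch(x1,x1,t)) = leaf(branch(k,p,leaf(y))),  op(x2,5) = op(2,w),  branch(node(zero,x1,p),y,y2) = branch(s,leaf(x2),op(2,zero)).
Decompose leaf/1: branch(x1,x1,t) = branch(k,p,leaf(y)).
Decompose branch/3: x1 = k,  x1 = p,  t = leaf(y).
Bind x1 := k; substituting into the 2 remaining equations that mention x1 gives: k = p,  branch(node(zero,k,p),y,y2) = branch(s,leaf(x2),op(2,zero)).
Bind p := k; substituting into the one remaining equation that mentions p gives: branch(node(zero,k,k),y,y2) = branch(s,leaf(x2),op(2,zero)).
Bind t := leaf(y); no other remaining equation mentions t.
Decompose op/2: x2 = 2,  5 = w.
Bind x2 := 2; substituting into the one remaining equation that mentions x2 gives: branch(node(zero,k,k),y,y2) = branch(s,leaf(2),op(2,zero)).
Bind w := 5; no other remaining equation mentions w.
Decompose branch/3: node(zero,k,k) = s,  y = leaf(2),  y2 = op(2,zero).
Bind s := node(zero,k,k); no other remaining equation mentions s.
Bind y := leaf(2); no other remaining equation mentions y. Substituting into the earlier binding gives t := leaf(leaf(2)).
Bind y2 := op(2,zero).
Applying the MGU to either side gives branch(leaf(branch(k,k,leaf(leaf(2)))),op(2,5),branch(node(zero,k,k),leaf(2),op(2,zero))).

branch(leaf(branch(k,k,leaf(leaf(2)))),op(2,5),branch(node(zero,k,k),leaf(2),op(2,zero)))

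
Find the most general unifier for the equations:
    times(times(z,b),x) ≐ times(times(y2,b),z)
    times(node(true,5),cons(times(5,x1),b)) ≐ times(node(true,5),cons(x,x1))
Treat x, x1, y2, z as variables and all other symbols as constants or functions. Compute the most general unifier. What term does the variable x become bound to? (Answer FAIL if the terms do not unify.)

Decompose times/2: times(z,b) ≐ times(y2,b),  x ≐ z.
Decompose times/2: z ≐ y2,  b ≐ b.
Bind z := y2; substituting into the one remaining equation that mentions z gives: x ≐ y2.
Delete trivial equation b ≐ b.
Bind x := y2; substituting into the remaining equation gives: times(node(true,5),cons(times(5,x1),b)) ≐ times(node(true,5),cons(y2,x1)).
Decompose times/2: node(true,5) ≐ node(true,5),  cons(times(5,x1),b) ≐ cons(y2,x1).
Delete trivial equation node(true,5) ≐ node(true,5).
Decompose cons/2: times(5,x1) ≐ y2,  b ≐ x1.
Bind y2 := times(5,x1); no other remaining equation mentions y2. Substituting into the earlier bindings gives z := times(5,x1), x := times(5,x1).
Bind x1 := b. Substituting into the earlier bindings gives z := times(5,b), x := times(5,b), y2 := times(5,b).
MGU = { z := times(5,b), x := times(5,b), y2 := times(5,b), x1 := b }, so x := times(5,b).

times(5,b)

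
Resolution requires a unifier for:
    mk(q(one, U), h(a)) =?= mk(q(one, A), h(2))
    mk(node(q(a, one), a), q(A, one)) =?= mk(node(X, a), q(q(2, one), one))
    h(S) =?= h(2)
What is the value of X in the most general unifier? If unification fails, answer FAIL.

FAIL

Decompose mk/2: q(one, U) =?= q(one, A),  h(a) =?= h(2).
Decompose q/2: one =?= one,  U =?= A.
Delete trivial equation one =?= one.
Bind U := A; no other remaining equation mentions U.
Decompose h/1: a =?= 2.
Clash: constants a and 2 differ; no unifier exists.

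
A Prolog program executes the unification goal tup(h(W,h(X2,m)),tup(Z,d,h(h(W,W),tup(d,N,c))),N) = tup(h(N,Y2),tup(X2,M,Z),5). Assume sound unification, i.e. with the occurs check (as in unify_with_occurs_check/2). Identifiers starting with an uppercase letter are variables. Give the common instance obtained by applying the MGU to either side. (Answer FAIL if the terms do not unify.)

Decompose tup/3: h(W,h(X2,m)) = h(N,Y2),  tup(Z,d,h(h(W,W),tup(d,N,c))) = tup(X2,M,Z),  N = 5.
Decompose h/2: W = N,  h(X2,m) = Y2.
Bind W := N; substituting into the one remaining equation that mentions W gives: tup(Z,d,h(h(N,N),tup(d,N,c))) = tup(X2,M,Z).
Bind Y2 := h(X2,m); no other remaining equation mentions Y2.
Decompose tup/3: Z = X2,  d = M,  h(h(N,N),tup(d,N,c)) = Z.
Bind Z := X2; substituting into the one remaining equation that mentions Z gives: h(h(N,N),tup(d,N,c)) = X2.
Bind M := d; no other remaining equation mentions M.
Bind X2 := h(h(N,N),tup(d,N,c)); no other remaining equation mentions X2. Substituting into the earlier bindings gives Y2 := h(h(h(N,N),tup(d,N,c)),m), Z := h(h(N,N),tup(d,N,c)).
Bind N := 5. Substituting into the earlier bindings gives W := 5, Y2 := h(h(h(5,5),tup(d,5,c)),m), Z := h(h(5,5),tup(d,5,c)), X2 := h(h(5,5),tup(d,5,c)).
Applying the MGU to either side gives tup(h(5,h(h(h(5,5),tup(d,5,c)),m)),tup(h(h(5,5),tup(d,5,c)),d,h(h(5,5),tup(d,5,c))),5).

tup(h(5,h(h(h(5,5),tup(d,5,c)),m)),tup(h(h(5,5),tup(d,5,c)),d,h(h(5,5),tup(d,5,c))),5)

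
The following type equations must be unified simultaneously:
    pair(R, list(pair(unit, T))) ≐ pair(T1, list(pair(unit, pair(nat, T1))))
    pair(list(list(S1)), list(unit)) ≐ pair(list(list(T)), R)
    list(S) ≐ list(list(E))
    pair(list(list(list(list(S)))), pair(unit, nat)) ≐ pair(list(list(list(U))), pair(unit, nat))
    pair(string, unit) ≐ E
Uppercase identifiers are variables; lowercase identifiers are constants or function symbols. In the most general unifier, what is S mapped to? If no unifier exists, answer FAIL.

list(pair(string, unit))

Decompose pair/2: R ≐ T1,  list(pair(unit, T)) ≐ list(pair(unit, pair(nat, T1))).
Bind R := T1; substituting into the one remaining equation that mentions R gives: pair(list(list(S1)), list(unit)) ≐ pair(list(list(T)), T1).
Decompose list/1: pair(unit, T) ≐ pair(unit, pair(nat, T1)).
Decompose pair/2: unit ≐ unit,  T ≐ pair(nat, T1).
Delete trivial equation unit ≐ unit.
Bind T := pair(nat, T1); substituting into the one remaining equation that mentions T gives: pair(list(list(S1)), list(unit)) ≐ pair(list(list(pair(nat, T1))), T1).
Decompose pair/2: list(list(S1)) ≐ list(list(pair(nat, T1))),  list(unit) ≐ T1.
Decompose list/1: list(S1) ≐ list(pair(nat, T1)).
Decompose list/1: S1 ≐ pair(nat, T1).
Bind S1 := pair(nat, T1); no other remaining equation mentions S1.
Bind T1 := list(unit); no other remaining equation mentions T1. Substituting into the earlier bindings gives R := list(unit), T := pair(nat, list(unit)), S1 := pair(nat, list(unit)).
Decompose list/1: S ≐ list(E).
Bind S := list(E); substituting into the one remaining equation that mentions S gives: pair(list(list(list(list(list(E))))), pair(unit, nat)) ≐ pair(list(list(list(U))), pair(unit, nat)).
Decompose pair/2: list(list(list(list(list(E))))) ≐ list(list(list(U))),  pair(unit, nat) ≐ pair(unit, nat).
Decompose list/1: list(list(list(list(E)))) ≐ list(list(U)).
Decompose list/1: list(list(list(E))) ≐ list(U).
Decompose list/1: list(list(E)) ≐ U.
Bind U := list(list(E)); no other remaining equation mentions U.
Delete trivial equation pair(unit, nat) ≐ pair(unit, nat).
Bind E := pair(string, unit). Substituting into the earlier bindings gives S := list(pair(string, unit)), U := list(list(pair(string, unit))).
MGU = { R -> list(unit), T -> pair(nat, list(unit)), S1 -> pair(nat, list(unit)), T1 -> list(unit), S -> list(pair(string, unit)), U -> list(list(pair(string, unit))), E -> pair(string, unit) }, so S -> list(pair(string, unit)).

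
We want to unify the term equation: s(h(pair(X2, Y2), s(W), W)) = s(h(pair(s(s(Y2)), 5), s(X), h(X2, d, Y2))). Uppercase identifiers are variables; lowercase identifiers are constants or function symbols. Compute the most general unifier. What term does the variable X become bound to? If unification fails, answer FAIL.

h(s(s(5)), d, 5)

Decompose s/1: h(pair(X2, Y2), s(W), W) = h(pair(s(s(Y2)), 5), s(X), h(X2, d, Y2)).
Decompose h/3: pair(X2, Y2) = pair(s(s(Y2)), 5),  s(W) = s(X),  W = h(X2, d, Y2).
Decompose pair/2: X2 = s(s(Y2)),  Y2 = 5.
Bind X2 := s(s(Y2)); substituting into the one remaining equation that mentions X2 gives: W = h(s(s(Y2)), d, Y2).
Bind Y2 := 5; substituting into the one remaining equation that mentions Y2 gives: W = h(s(s(5)), d, 5). Substituting into the earlier binding gives X2 := s(s(5)).
Decompose s/1: W = X.
Bind W := X; substituting into the remaining equation gives: X = h(s(s(5)), d, 5).
Bind X := h(s(s(5)), d, 5). Substituting into the earlier binding gives W := h(s(s(5)), d, 5).
MGU = { X2 := s(s(5)), Y2 := 5, W := h(s(s(5)), d, 5), X := h(s(s(5)), d, 5) }, so X := h(s(s(5)), d, 5).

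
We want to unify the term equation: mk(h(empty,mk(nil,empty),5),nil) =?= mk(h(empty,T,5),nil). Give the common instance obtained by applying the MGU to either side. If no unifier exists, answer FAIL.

Decompose mk/2: h(empty,mk(nil,empty),5) =?= h(empty,T,5),  nil =?= nil.
Decompose h/3: empty =?= empty,  mk(nil,empty) =?= T,  5 =?= 5.
Delete trivial equation empty =?= empty.
Bind T := mk(nil,empty); no other remaining equation mentions T.
Delete trivial equation 5 =?= 5.
Delete trivial equation nil =?= nil.
Applying the MGU to either side gives mk(h(empty,mk(nil,empty),5),nil).

mk(h(empty,mk(nil,empty),5),nil)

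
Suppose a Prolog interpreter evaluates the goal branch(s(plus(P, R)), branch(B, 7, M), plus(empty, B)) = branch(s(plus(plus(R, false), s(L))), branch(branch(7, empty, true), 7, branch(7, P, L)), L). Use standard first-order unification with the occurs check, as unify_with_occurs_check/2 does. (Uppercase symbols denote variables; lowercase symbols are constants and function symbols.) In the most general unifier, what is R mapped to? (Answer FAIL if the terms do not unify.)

Decompose branch/3: s(plus(P, R)) = s(plus(plus(R, false), s(L))),  branch(B, 7, M) = branch(branch(7, empty, true), 7, branch(7, P, L)),  plus(empty, B) = L.
Decompose s/1: plus(P, R) = plus(plus(R, false), s(L)).
Decompose plus/2: P = plus(R, false),  R = s(L).
Bind P := plus(R, false); substituting into the one remaining equation that mentions P gives: branch(B, 7, M) = branch(branch(7, empty, true), 7, branch(7, plus(R, false), L)).
Bind R := s(L); substituting into the one remaining equation that mentions R gives: branch(B, 7, M) = branch(branch(7, empty, true), 7, branch(7, plus(s(L), false), L)). Substituting into the earlier binding gives P := plus(s(L), false).
Decompose branch/3: B = branch(7, empty, true),  7 = 7,  M = branch(7, plus(s(L), false), L).
Bind B := branch(7, empty, true); substituting into the one remaining equation that mentions B gives: plus(empty, branch(7, empty, true)) = L.
Delete trivial equation 7 = 7.
Bind M := branch(7, plus(s(L), false), L); no other remaining equation mentions M.
Bind L := plus(empty, branch(7, empty, true)). Substituting into the earlier bindings gives P := plus(s(plus(empty, branch(7, empty, true))), false), R := s(plus(empty, branch(7, empty, true))), M := branch(7, plus(s(plus(empty, branch(7, empty, true))), false), plus(empty, branch(7, empty, true))).
MGU = { P = plus(s(plus(empty, branch(7, empty, true))), false), R = s(plus(empty, branch(7, empty, true))), B = branch(7, empty, true), M = branch(7, plus(s(plus(empty, branch(7, empty, true))), false), plus(empty, branch(7, empty, true))), L = plus(empty, branch(7, empty, true)) }, so R = s(plus(empty, branch(7, empty, true))).

s(plus(empty, branch(7, empty, true)))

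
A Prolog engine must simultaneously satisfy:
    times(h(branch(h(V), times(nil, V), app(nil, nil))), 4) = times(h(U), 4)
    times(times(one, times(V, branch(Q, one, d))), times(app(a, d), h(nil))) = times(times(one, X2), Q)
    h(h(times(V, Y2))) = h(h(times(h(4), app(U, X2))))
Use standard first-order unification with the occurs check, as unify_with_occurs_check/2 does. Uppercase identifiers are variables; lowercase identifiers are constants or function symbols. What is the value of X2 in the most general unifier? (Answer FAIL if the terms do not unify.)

times(h(4), branch(times(app(a, d), h(nil)), one, d))

Decompose times/2: h(branch(h(V), times(nil, V), app(nil, nil))) = h(U),  4 = 4.
Decompose h/1: branch(h(V), times(nil, V), app(nil, nil)) = U.
Bind U := branch(h(V), times(nil, V), app(nil, nil)); substituting into the one remaining equation that mentions U gives: h(h(times(V, Y2))) = h(h(times(h(4), app(branch(h(V), times(nil, V), app(nil, nil)), X2)))).
Delete trivial equation 4 = 4.
Decompose times/2: times(one, times(V, branch(Q, one, d))) = times(one, X2),  times(app(a, d), h(nil)) = Q.
Decompose times/2: one = one,  times(V, branch(Q, one, d)) = X2.
Delete trivial equation one = one.
Bind X2 := times(V, branch(Q, one, d)); substituting into the one remaining equation that mentions X2 gives: h(h(times(V, Y2))) = h(h(times(h(4), app(branch(h(V), times(nil, V), app(nil, nil)), times(V, branch(Q, one, d)))))).
Bind Q := times(app(a, d), h(nil)); substituting into the remaining equation gives: h(h(times(V, Y2))) = h(h(times(h(4), app(branch(h(V), times(nil, V), app(nil, nil)), times(V, branch(times(app(a, d), h(nil)), one, d)))))). Substituting into the earlier binding gives X2 := times(V, branch(times(app(a, d), h(nil)), one, d)).
Decompose h/1: h(times(V, Y2)) = h(times(h(4), app(branch(h(V), times(nil, V), app(nil, nil)), times(V, branch(times(app(a, d), h(nil)), one, d))))).
Decompose h/1: times(V, Y2) = times(h(4), app(branch(h(V), times(nil, V), app(nil, nil)), times(V, branch(times(app(a, d), h(nil)), one, d)))).
Decompose times/2: V = h(4),  Y2 = app(branch(h(V), times(nil, V), app(nil, nil)), times(V, branch(times(app(a, d), h(nil)), one, d))).
Bind V := h(4); substituting into the remaining equation gives: Y2 = app(branch(h(h(4)), times(nil, h(4)), app(nil, nil)), times(h(4), branch(times(app(a, d), h(nil)), one, d))). Substituting into the earlier bindings gives U := branch(h(h(4)), times(nil, h(4)), app(nil, nil)), X2 := times(h(4), branch(times(app(a, d), h(nil)), one, d)).
Bind Y2 := app(branch(h(h(4)), times(nil, h(4)), app(nil, nil)), times(h(4), branch(times(app(a, d), h(nil)), one, d))).
MGU = { U ↦ branch(h(h(4)), times(nil, h(4)), app(nil, nil)), X2 ↦ times(h(4), branch(times(app(a, d), h(nil)), one, d)), Q ↦ times(app(a, d), h(nil)), V ↦ h(4), Y2 ↦ app(branch(h(h(4)), times(nil, h(4)), app(nil, nil)), times(h(4), branch(times(app(a, d), h(nil)), one, d))) }, so X2 ↦ times(h(4), branch(times(app(a, d), h(nil)), one, d)).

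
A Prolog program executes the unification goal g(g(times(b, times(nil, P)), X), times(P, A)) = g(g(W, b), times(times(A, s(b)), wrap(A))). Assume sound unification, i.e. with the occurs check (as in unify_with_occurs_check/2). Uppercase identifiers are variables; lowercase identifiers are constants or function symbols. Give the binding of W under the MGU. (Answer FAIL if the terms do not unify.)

FAIL

Decompose g/2: g(times(b, times(nil, P)), X) = g(W, b),  times(P, A) = times(times(A, s(b)), wrap(A)).
Decompose g/2: times(b, times(nil, P)) = W,  X = b.
Bind W := times(b, times(nil, P)); no other remaining equation mentions W.
Bind X := b; no other remaining equation mentions X.
Decompose times/2: P = times(A, s(b)),  A = wrap(A).
Bind P := times(A, s(b)); no other remaining equation mentions P. Substituting into the earlier binding gives W := times(b, times(nil, times(A, s(b)))).
Occurs check fails: A occurs in wrap(A); the equation A = wrap(A) has no finite solution.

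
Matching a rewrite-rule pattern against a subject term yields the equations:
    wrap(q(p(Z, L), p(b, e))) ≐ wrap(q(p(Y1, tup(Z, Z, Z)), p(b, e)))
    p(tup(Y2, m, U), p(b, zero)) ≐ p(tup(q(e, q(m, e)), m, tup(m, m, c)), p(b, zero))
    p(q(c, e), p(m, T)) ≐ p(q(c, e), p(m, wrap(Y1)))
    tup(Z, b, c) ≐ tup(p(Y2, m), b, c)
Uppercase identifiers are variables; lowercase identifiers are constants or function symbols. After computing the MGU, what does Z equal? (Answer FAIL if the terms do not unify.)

p(q(e, q(m, e)), m)

Decompose wrap/1: q(p(Z, L), p(b, e)) ≐ q(p(Y1, tup(Z, Z, Z)), p(b, e)).
Decompose q/2: p(Z, L) ≐ p(Y1, tup(Z, Z, Z)),  p(b, e) ≐ p(b, e).
Decompose p/2: Z ≐ Y1,  L ≐ tup(Z, Z, Z).
Bind Z := Y1; substituting into the 2 remaining equations that mention Z gives: L ≐ tup(Y1, Y1, Y1),  tup(Y1, b, c) ≐ tup(p(Y2, m), b, c).
Bind L := tup(Y1, Y1, Y1); no other remaining equation mentions L.
Delete trivial equation p(b, e) ≐ p(b, e).
Decompose p/2: tup(Y2, m, U) ≐ tup(q(e, q(m, e)), m, tup(m, m, c)),  p(b, zero) ≐ p(b, zero).
Decompose tup/3: Y2 ≐ q(e, q(m, e)),  m ≐ m,  U ≐ tup(m, m, c).
Bind Y2 := q(e, q(m, e)); substituting into the one remaining equation that mentions Y2 gives: tup(Y1, b, c) ≐ tup(p(q(e, q(m, e)), m), b, c).
Delete trivial equation m ≐ m.
Bind U := tup(m, m, c); no other remaining equation mentions U.
Delete trivial equation p(b, zero) ≐ p(b, zero).
Decompose p/2: q(c, e) ≐ q(c, e),  p(m, T) ≐ p(m, wrap(Y1)).
Delete trivial equation q(c, e) ≐ q(c, e).
Decompose p/2: m ≐ m,  T ≐ wrap(Y1).
Delete trivial equation m ≐ m.
Bind T := wrap(Y1); no other remaining equation mentions T.
Decompose tup/3: Y1 ≐ p(q(e, q(m, e)), m),  b ≐ b,  c ≐ c.
Bind Y1 := p(q(e, q(m, e)), m); no other remaining equation mentions Y1. Substituting into the earlier bindings gives Z := p(q(e, q(m, e)), m), L := tup(p(q(e, q(m, e)), m), p(q(e, q(m, e)), m), p(q(e, q(m, e)), m)), T := wrap(p(q(e, q(m, e)), m)).
Delete trivial equation b ≐ b.
Delete trivial equation c ≐ c.
MGU = { Z := p(q(e, q(m, e)), m), L := tup(p(q(e, q(m, e)), m), p(q(e, q(m, e)), m), p(q(e, q(m, e)), m)), Y2 := q(e, q(m, e)), U := tup(m, m, c), T := wrap(p(q(e, q(m, e)), m)), Y1 := p(q(e, q(m, e)), m) }, so Z := p(q(e, q(m, e)), m).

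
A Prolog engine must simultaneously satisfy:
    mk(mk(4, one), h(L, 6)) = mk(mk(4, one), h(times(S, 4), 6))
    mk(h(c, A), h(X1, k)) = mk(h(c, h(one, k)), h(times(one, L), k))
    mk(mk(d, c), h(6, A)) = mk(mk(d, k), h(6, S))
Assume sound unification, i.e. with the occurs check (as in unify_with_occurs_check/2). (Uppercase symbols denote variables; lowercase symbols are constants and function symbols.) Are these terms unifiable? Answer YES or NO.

Decompose mk/2: mk(4, one) = mk(4, one),  h(L, 6) = h(times(S, 4), 6).
Delete trivial equation mk(4, one) = mk(4, one).
Decompose h/2: L = times(S, 4),  6 = 6.
Bind L := times(S, 4); substituting into the one remaining equation that mentions L gives: mk(h(c, A), h(X1, k)) = mk(h(c, h(one, k)), h(times(one, times(S, 4)), k)).
Delete trivial equation 6 = 6.
Decompose mk/2: h(c, A) = h(c, h(one, k)),  h(X1, k) = h(times(one, times(S, 4)), k).
Decompose h/2: c = c,  A = h(one, k).
Delete trivial equation c = c.
Bind A := h(one, k); substituting into the one remaining equation that mentions A gives: mk(mk(d, c), h(6, h(one, k))) = mk(mk(d, k), h(6, S)).
Decompose h/2: X1 = times(one, times(S, 4)),  k = k.
Bind X1 := times(one, times(S, 4)); no other remaining equation mentions X1.
Delete trivial equation k = k.
Decompose mk/2: mk(d, c) = mk(d, k),  h(6, h(one, k)) = h(6, S).
Decompose mk/2: d = d,  c = k.
Delete trivial equation d = d.
Clash: constants c and k differ; no unifier exists.

NO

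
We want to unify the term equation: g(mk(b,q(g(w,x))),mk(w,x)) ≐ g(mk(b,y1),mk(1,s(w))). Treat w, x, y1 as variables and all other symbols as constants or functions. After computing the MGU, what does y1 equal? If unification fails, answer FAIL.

Decompose g/2: mk(b,q(g(w,x))) ≐ mk(b,y1),  mk(w,x) ≐ mk(1,s(w)).
Decompose mk/2: b ≐ b,  q(g(w,x)) ≐ y1.
Delete trivial equation b ≐ b.
Bind y1 := q(g(w,x)); no other remaining equation mentions y1.
Decompose mk/2: w ≐ 1,  x ≐ s(w).
Bind w := 1; substituting into the remaining equation gives: x ≐ s(1). Substituting into the earlier binding gives y1 := q(g(1,x)).
Bind x := s(1). Substituting into the earlier binding gives y1 := q(g(1,s(1))).
MGU = { y1 := q(g(1,s(1))), w := 1, x := s(1) }, so y1 := q(g(1,s(1))).

q(g(1,s(1)))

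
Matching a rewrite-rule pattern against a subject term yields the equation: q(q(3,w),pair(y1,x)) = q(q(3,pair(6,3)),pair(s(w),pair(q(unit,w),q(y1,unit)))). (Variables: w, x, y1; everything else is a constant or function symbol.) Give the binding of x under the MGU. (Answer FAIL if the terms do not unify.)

pair(q(unit,pair(6,3)),q(s(pair(6,3)),unit))

Decompose q/2: q(3,w) = q(3,pair(6,3)),  pair(y1,x) = pair(s(w),pair(q(unit,w),q(y1,unit))).
Decompose q/2: 3 = 3,  w = pair(6,3).
Delete trivial equation 3 = 3.
Bind w := pair(6,3); substituting into the remaining equation gives: pair(y1,x) = pair(s(pair(6,3)),pair(q(unit,pair(6,3)),q(y1,unit))).
Decompose pair/2: y1 = s(pair(6,3)),  x = pair(q(unit,pair(6,3)),q(y1,unit)).
Bind y1 := s(pair(6,3)); substituting into the remaining equation gives: x = pair(q(unit,pair(6,3)),q(s(pair(6,3)),unit)).
Bind x := pair(q(unit,pair(6,3)),q(s(pair(6,3)),unit)).
MGU = { w := pair(6,3), y1 := s(pair(6,3)), x := pair(q(unit,pair(6,3)),q(s(pair(6,3)),unit)) }, so x := pair(q(unit,pair(6,3)),q(s(pair(6,3)),unit)).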